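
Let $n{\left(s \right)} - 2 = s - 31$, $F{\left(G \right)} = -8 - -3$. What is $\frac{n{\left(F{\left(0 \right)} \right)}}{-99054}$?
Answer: $\frac{17}{49527} \approx 0.00034325$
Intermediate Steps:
$F{\left(G \right)} = -5$ ($F{\left(G \right)} = -8 + 3 = -5$)
$n{\left(s \right)} = -29 + s$ ($n{\left(s \right)} = 2 + \left(s - 31\right) = 2 + \left(-31 + s\right) = -29 + s$)
$\frac{n{\left(F{\left(0 \right)} \right)}}{-99054} = \frac{-29 - 5}{-99054} = \left(-34\right) \left(- \frac{1}{99054}\right) = \frac{17}{49527}$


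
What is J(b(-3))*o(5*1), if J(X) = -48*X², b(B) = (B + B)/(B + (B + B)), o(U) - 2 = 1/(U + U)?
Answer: -224/5 ≈ -44.800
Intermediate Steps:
o(U) = 2 + 1/(2*U) (o(U) = 2 + 1/(U + U) = 2 + 1/(2*U))
b(B) = ⅔ (b(B) = (2*B)/(B + 2*B) = (2*B)/((3*B)) = (2*B)*(1/(3*B)) = ⅔)
J(b(-3))*o(5*1) = (-48*(⅔)²)*(2 + 1/(2*((5*1)))) = (-48*4/9)*(2 + (½)/5) = -64*(2 + (½)*(⅕))/3 = -64*(2 + ⅒)/3 = -64/3*21/10 = -224/5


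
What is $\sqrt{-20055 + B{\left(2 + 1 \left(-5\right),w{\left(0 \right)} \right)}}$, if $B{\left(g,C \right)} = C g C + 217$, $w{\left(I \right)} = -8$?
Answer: $i \sqrt{20030} \approx 141.53 i$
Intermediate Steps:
$B{\left(g,C \right)} = 217 + g C^{2}$ ($B{\left(g,C \right)} = g C^{2} + 217 = 217 + g C^{2}$)
$\sqrt{-20055 + B{\left(2 + 1 \left(-5\right),w{\left(0 \right)} \right)}} = \sqrt{-20055 + \left(217 + \left(2 + 1 \left(-5\right)\right) \left(-8\right)^{2}\right)} = \sqrt{-20055 + \left(217 + \left(2 - 5\right) 64\right)} = \sqrt{-20055 + \left(217 - 192\right)} = \sqrt{-20055 + 25} = \sqrt{-20030} = i \sqrt{20030}$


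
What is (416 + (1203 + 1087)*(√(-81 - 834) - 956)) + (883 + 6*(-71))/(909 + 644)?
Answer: -3399243215/1553 + 2290*I*√915 ≈ -2.1888e+6 + 69270.0*I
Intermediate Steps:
(416 + (1203 + 1087)*(√(-81 - 834) - 956)) + (883 + 6*(-71))/(909 + 644) = (416 + 2290*(√(-915) - 956)) + (883 - 426)/1553 = (416 + 2290*(I*√915 - 956)) + 457*(1/1553) = (416 + 2290*(-956 + I*√915)) + 457/1553 = (416 + (-2189240 + 2290*I*√915)) + 457/1553 = (-2188824 + 2290*I*√915) + 457/1553 = -3399243215/1553 + 2290*I*√915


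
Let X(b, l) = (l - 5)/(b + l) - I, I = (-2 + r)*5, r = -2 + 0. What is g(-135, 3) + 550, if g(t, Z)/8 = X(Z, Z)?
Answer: 2122/3 ≈ 707.33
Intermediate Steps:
r = -2
I = -20 (I = (-2 - 2)*5 = -4*5 = -20)
X(b, l) = 20 + (-5 + l)/(b + l) (X(b, l) = (l - 5)/(b + l) - 1*(-20) = (-5 + l)/(b + l) + 20 = 20 + (-5 + l)/(b + l))
g(t, Z) = 4*(-5 + 41*Z)/Z (g(t, Z) = 8*((-5 + 20*Z + 21*Z)/(Z + Z)) = 8*((-5 + 41*Z)/((2*Z))) = 8*((1/(2*Z))*(-5 + 41*Z)) = 8*((-5 + 41*Z)/(2*Z)) = 4*(-5 + 41*Z)/Z)
g(-135, 3) + 550 = (164 - 20/3) + 550 = 472/3 + 550 = 2122/3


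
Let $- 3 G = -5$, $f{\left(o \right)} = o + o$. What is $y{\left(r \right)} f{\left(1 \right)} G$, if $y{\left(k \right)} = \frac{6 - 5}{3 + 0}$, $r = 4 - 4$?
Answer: $\frac{10}{9} \approx 1.1111$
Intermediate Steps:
$f{\left(o \right)} = 2 o$
$r = 0$ ($r = 4 - 4 = 0$)
$y{\left(k \right)} = \frac{1}{3}$ ($y{\left(k \right)} = 1 \cdot \frac{1}{3} = \frac{1}{3}$)
$G = \frac{5}{3}$ ($G = \left(- \frac{1}{3}\right) \left(-5\right) = \frac{5}{3} \approx 1.6667$)
$y{\left(r \right)} f{\left(1 \right)} G = \frac{2 \cdot 1}{3} \cdot \frac{5}{3} = \frac{1}{3} \cdot 2 \cdot \frac{5}{3} = \frac{2}{3} \cdot \frac{5}{3} = \frac{10}{9}$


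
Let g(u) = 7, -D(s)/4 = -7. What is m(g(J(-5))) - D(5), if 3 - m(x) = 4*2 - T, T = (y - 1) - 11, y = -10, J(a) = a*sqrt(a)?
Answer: -55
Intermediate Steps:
D(s) = 28 (D(s) = -4*(-7) = 28)
J(a) = a**(3/2)
T = -22 (T = (-10 - 1) - 11 = -11 - 11 = -22)
m(x) = -27 (m(x) = 3 - (4*2 - 1*(-22)) = 3 - (8 + 22) = 3 - 1*30 = 3 - 30 = -27)
m(g(J(-5))) - D(5) = -27 - 1*28 = -27 - 28 = -55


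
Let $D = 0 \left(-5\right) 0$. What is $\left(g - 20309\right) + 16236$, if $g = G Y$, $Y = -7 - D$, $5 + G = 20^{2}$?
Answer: $-6838$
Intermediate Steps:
$D = 0$ ($D = 0 \cdot 0 = 0$)
$G = 395$ ($G = -5 + 20^{2} = -5 + 400 = 395$)
$Y = -7$ ($Y = -7 - 0 = -7 + 0 = -7$)
$g = -2765$ ($g = 395 \left(-7\right) = -2765$)
$\left(g - 20309\right) + 16236 = \left(-2765 - 20309\right) + 16236 = -23074 + 16236 = -6838$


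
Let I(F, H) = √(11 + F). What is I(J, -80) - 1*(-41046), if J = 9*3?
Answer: 41046 + √38 ≈ 41052.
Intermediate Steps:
J = 27
I(J, -80) - 1*(-41046) = √(11 + 27) - 1*(-41046) = √38 + 41046 = 41046 + √38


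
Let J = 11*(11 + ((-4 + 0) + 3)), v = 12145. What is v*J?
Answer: 1335950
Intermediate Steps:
J = 110 (J = 11*(11 + (-4 + 3)) = 11*(11 - 1) = 11*10 = 110)
v*J = 12145*110 = 1335950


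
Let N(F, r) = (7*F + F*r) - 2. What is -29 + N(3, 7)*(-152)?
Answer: -6109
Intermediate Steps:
N(F, r) = -2 + 7*F + F*r
-29 + N(3, 7)*(-152) = -29 + (-2 + 7*3 + 3*7)*(-152) = -29 + (-2 + 21 + 21)*(-152) = -29 + 40*(-152) = -29 - 6080 = -6109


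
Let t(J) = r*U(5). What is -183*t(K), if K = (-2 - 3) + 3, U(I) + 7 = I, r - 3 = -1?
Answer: 732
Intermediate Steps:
r = 2 (r = 3 - 1 = 2)
U(I) = -7 + I
K = -2 (K = -5 + 3 = -2)
t(J) = -4 (t(J) = 2*(-7 + 5) = 2*(-2) = -4)
-183*t(K) = -183*(-4) = 732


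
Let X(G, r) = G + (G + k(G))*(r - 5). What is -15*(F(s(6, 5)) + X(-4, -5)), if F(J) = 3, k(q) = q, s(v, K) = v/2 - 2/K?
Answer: -1185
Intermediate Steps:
s(v, K) = v/2 - 2/K (s(v, K) = v*(1/2) - 2/K = v/2 - 2/K)
X(G, r) = G + 2*G*(-5 + r) (X(G, r) = G + (G + G)*(r - 5) = G + (2*G)*(-5 + r) = G + 2*G*(-5 + r))
-15*(F(s(6, 5)) + X(-4, -5)) = -15*(3 - 4*(-9 + 2*(-5))) = -15*(3 - 4*(-9 - 10)) = -15*(3 - 4*(-19)) = -15*(3 + 76) = -15*79 = -1185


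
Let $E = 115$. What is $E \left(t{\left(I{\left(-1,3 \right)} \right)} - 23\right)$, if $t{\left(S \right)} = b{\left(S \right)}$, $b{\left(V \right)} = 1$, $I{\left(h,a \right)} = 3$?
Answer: $-2530$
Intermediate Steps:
$t{\left(S \right)} = 1$
$E \left(t{\left(I{\left(-1,3 \right)} \right)} - 23\right) = 115 \left(1 - 23\right) = 115 \left(-22\right) = -2530$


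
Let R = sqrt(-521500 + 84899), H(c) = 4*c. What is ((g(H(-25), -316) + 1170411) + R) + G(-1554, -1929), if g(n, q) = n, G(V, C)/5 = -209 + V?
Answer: 1161496 + I*sqrt(436601) ≈ 1.1615e+6 + 660.76*I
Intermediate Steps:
G(V, C) = -1045 + 5*V (G(V, C) = 5*(-209 + V) = -1045 + 5*V)
R = I*sqrt(436601) (R = sqrt(-436601) = I*sqrt(436601) ≈ 660.76*I)
((g(H(-25), -316) + 1170411) + R) + G(-1554, -1929) = ((4*(-25) + 1170411) + I*sqrt(436601)) + (-1045 + 5*(-1554)) = ((-100 + 1170411) + I*sqrt(436601)) + (-1045 - 7770) = (1170311 + I*sqrt(436601)) - 8815 = 1161496 + I*sqrt(436601)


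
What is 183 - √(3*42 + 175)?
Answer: 183 - √301 ≈ 165.65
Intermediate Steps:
183 - √(3*42 + 175) = 183 - √(126 + 175) = 183 - √301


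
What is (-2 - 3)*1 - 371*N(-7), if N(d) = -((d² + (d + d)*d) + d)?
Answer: 51935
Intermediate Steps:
N(d) = -d - 3*d² (N(d) = -((d² + (2*d)*d) + d) = -((d² + 2*d²) + d) = -(3*d² + d) = -(d + 3*d²) = -d - 3*d²)
(-2 - 3)*1 - 371*N(-7) = (-2 - 3)*1 - (-371)*(-7)*(1 + 3*(-7)) = -5*1 - (-371)*(-7)*(1 - 21) = -5 - (-371)*(-7)*(-20) = -5 - 371*(-140) = -5 + 51940 = 51935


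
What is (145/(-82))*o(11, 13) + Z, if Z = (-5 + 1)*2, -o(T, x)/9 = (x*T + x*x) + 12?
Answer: 211082/41 ≈ 5148.3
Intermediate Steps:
o(T, x) = -108 - 9*x² - 9*T*x (o(T, x) = -9*((x*T + x*x) + 12) = -9*((T*x + x²) + 12) = -9*((x² + T*x) + 12) = -9*(12 + x² + T*x) = -108 - 9*x² - 9*T*x)
Z = -8 (Z = -4*2 = -8)
(145/(-82))*o(11, 13) + Z = (145/(-82))*(-108 - 9*13² - 9*11*13) - 8 = (145*(-1/82))*(-108 - 9*169 - 1287) - 8 = -145*(-108 - 1521 - 1287)/82 - 8 = -145/82*(-2916) - 8 = 211410/41 - 8 = 211082/41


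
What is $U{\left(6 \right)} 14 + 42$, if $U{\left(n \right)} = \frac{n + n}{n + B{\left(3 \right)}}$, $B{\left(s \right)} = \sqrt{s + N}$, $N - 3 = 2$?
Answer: $78 - 12 \sqrt{2} \approx 61.029$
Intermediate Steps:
$N = 5$ ($N = 3 + 2 = 5$)
$B{\left(s \right)} = \sqrt{5 + s}$ ($B{\left(s \right)} = \sqrt{s + 5} = \sqrt{5 + s}$)
$U{\left(n \right)} = \frac{2 n}{n + 2 \sqrt{2}}$ ($U{\left(n \right)} = \frac{n + n}{n + \sqrt{5 + 3}} = \frac{2 n}{n + \sqrt{8}} = \frac{2 n}{n + 2 \sqrt{2}}$)
$U{\left(6 \right)} 14 + 42 = 2 \cdot 6 \frac{1}{6 + 2 \sqrt{2}} \cdot 14 + 42 = \frac{12}{6 + 2 \sqrt{2}} \cdot 14 + 42 = \frac{168}{6 + 2 \sqrt{2}} + 42 = 42 + \frac{168}{6 + 2 \sqrt{2}}$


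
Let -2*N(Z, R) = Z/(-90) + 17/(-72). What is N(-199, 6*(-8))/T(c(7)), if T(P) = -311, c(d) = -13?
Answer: 79/24880 ≈ 0.0031752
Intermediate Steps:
N(Z, R) = 17/144 + Z/180 (N(Z, R) = -(Z/(-90) + 17/(-72))/2 = -(Z*(-1/90) + 17*(-1/72))/2 = -(-Z/90 - 17/72)/2 = -(-17/72 - Z/90)/2 = 17/144 + Z/180)
N(-199, 6*(-8))/T(c(7)) = (17/144 + (1/180)*(-199))/(-311) = (17/144 - 199/180)*(-1/311) = -79/80*(-1/311) = 79/24880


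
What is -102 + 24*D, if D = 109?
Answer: 2514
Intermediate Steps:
-102 + 24*D = -102 + 24*109 = -102 + 2616 = 2514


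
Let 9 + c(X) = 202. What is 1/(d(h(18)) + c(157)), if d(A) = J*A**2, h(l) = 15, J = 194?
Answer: 1/43843 ≈ 2.2809e-5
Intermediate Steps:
c(X) = 193 (c(X) = -9 + 202 = 193)
d(A) = 194*A**2
1/(d(h(18)) + c(157)) = 1/(194*15**2 + 193) = 1/(194*225 + 193) = 1/(43650 + 193) = 1/43843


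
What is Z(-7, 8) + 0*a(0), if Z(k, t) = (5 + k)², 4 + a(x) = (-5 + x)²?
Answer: 4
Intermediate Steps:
a(x) = -4 + (-5 + x)²
Z(-7, 8) + 0*a(0) = (5 - 7)² + 0*(-4 + (-5 + 0)²) = (-2)² + 0*(-4 + (-5)²) = 4 + 0*(-4 + 25) = 4 + 0*21 = 4 + 0 = 4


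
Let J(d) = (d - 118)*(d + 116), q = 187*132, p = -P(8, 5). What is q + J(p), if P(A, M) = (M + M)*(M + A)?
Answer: 28156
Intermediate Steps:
P(A, M) = 2*M*(A + M) (P(A, M) = (2*M)*(A + M) = 2*M*(A + M))
p = -130 (p = -2*5*(8 + 5) = -2*5*13 = -1*130 = -130)
q = 24684
J(d) = (-118 + d)*(116 + d)
q + J(p) = 24684 + (-13688 + (-130)**2 - 2*(-130)) = 24684 + (-13688 + 16900 + 260) = 24684 + 3472 = 28156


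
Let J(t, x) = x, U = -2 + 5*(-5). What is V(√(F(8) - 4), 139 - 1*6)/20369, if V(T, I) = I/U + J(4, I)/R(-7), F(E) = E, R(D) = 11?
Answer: 2128/6049593 ≈ 0.00035176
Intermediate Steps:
U = -27 (U = -2 - 25 = -27)
V(T, I) = 16*I/297 (V(T, I) = I/(-27) + I/11 = I*(-1/27) + I*(1/11) = -I/27 + I/11 = 16*I/297)
V(√(F(8) - 4), 139 - 1*6)/20369 = (16*(139 - 1*6)/297)/20369 = (16*(139 - 6)/297)*(1/20369) = ((16/297)*133)*(1/20369) = (2128/297)*(1/20369) = 2128/6049593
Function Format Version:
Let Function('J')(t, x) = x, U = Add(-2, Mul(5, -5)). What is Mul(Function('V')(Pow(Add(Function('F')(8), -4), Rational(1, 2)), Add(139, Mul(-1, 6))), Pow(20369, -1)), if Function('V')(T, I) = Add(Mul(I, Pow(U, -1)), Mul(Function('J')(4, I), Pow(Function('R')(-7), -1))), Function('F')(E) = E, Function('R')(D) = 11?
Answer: Rational(2128, 6049593) ≈ 0.00035176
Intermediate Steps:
U = -27 (U = Add(-2, -25) = -27)
Function('V')(T, I) = Mul(Rational(16, 297), I) (Function('V')(T, I) = Add(Mul(I, Pow(-27, -1)), Mul(I, Pow(11, -1))) = Add(Mul(I, Rational(-1, 27)), Mul(I, Rational(1, 11))) = Add(Mul(Rational(-1, 27), I), Mul(Rational(1, 11), I)) = Mul(Rational(16, 297), I))
Mul(Function('V')(Pow(Add(Function('F')(8), -4), Rational(1, 2)), Add(139, Mul(-1, 6))), Pow(20369, -1)) = Mul(Mul(Rational(16, 297), Add(139, Mul(-1, 6))), Pow(20369, -1)) = Mul(Mul(Rational(16, 297), Add(139, -6)), Rational(1, 20369)) = Mul(Mul(Rational(16, 297), 133), Rational(1, 20369)) = Mul(Rational(2128, 297), Rational(1, 20369)) = Rational(2128, 6049593)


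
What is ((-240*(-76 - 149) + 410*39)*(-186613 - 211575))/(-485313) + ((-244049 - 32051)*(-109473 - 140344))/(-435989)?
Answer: -7107851218469140/70530376519 ≈ -1.0078e+5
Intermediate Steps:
((-240*(-76 - 149) + 410*39)*(-186613 - 211575))/(-485313) + ((-244049 - 32051)*(-109473 - 140344))/(-435989) = ((-240*(-225) + 15990)*(-398188))*(-1/485313) - 276100*(-249817)*(-1/435989) = ((54000 + 15990)*(-398188))*(-1/485313) + 68974473700*(-1/435989) = (69990*(-398188))*(-1/485313) - 68974473700/435989 = -27869178120*(-1/485313) - 68974473700/435989 = 9289726040/161771 - 68974473700/435989 = -7107851218469140/70530376519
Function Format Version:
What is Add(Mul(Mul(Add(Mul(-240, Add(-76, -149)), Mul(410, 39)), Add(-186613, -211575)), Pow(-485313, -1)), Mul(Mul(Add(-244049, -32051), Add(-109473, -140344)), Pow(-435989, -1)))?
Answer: Rational(-7107851218469140, 70530376519) ≈ -1.0078e+5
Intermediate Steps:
Add(Mul(Mul(Add(Mul(-240, Add(-76, -149)), Mul(410, 39)), Add(-186613, -211575)), Pow(-485313, -1)), Mul(Mul(Add(-244049, -32051), Add(-109473, -140344)), Pow(-435989, -1))) = Add(Mul(Mul(Add(Mul(-240, -225), 15990), -398188), Rational(-1, 485313)), Mul(Mul(-276100, -249817), Rational(-1, 435989))) = Add(Mul(Mul(Add(54000, 15990), -398188), Rational(-1, 485313)), Mul(68974473700, Rational(-1, 435989))) = Add(Mul(Mul(69990, -398188), Rational(-1, 485313)), Rational(-68974473700, 435989)) = Add(Mul(-27869178120, Rational(-1, 485313)), Rational(-68974473700, 435989)) = Add(Rational(9289726040, 161771), Rational(-68974473700, 435989)) = Rational(-7107851218469140, 70530376519)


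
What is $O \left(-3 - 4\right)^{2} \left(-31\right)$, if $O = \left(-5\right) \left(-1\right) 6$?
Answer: $-45570$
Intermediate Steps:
$O = 30$ ($O = 5 \cdot 6 = 30$)
$O \left(-3 - 4\right)^{2} \left(-31\right) = 30 \left(-3 - 4\right)^{2} \left(-31\right) = 30 \left(-7\right)^{2} \left(-31\right) = 30 \cdot 49 \left(-31\right) = 1470 \left(-31\right) = -45570$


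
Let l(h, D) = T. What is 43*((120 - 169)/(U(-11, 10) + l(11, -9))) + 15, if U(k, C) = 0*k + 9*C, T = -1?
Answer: -772/89 ≈ -8.6742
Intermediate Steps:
l(h, D) = -1
U(k, C) = 9*C (U(k, C) = 0 + 9*C = 9*C)
43*((120 - 169)/(U(-11, 10) + l(11, -9))) + 15 = 43*((120 - 169)/(9*10 - 1)) + 15 = 43*(-49/(90 - 1)) + 15 = 43*(-49/89) + 15 = -2107/89 + 15 = -772/89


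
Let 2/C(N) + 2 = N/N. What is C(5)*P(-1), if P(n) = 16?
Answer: -32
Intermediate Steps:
C(N) = -2 (C(N) = 2/(-2 + N/N) = 2/(-2 + 1) = 2/(-1) = 2*(-1) = -2)
C(5)*P(-1) = -2*16 = -32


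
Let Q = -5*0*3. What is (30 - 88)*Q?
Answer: 0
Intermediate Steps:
Q = 0 (Q = 0*3 = 0)
(30 - 88)*Q = (30 - 88)*0 = -58*0 = 0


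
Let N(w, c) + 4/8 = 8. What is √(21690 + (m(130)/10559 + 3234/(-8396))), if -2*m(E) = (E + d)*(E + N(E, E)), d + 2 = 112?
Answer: √42613872042579825714/44326682 ≈ 147.27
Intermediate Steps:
d = 110 (d = -2 + 112 = 110)
N(w, c) = 15/2 (N(w, c) = -½ + 8 = 15/2)
m(E) = -(110 + E)*(15/2 + E)/2 (m(E) = -(E + 110)*(E + 15/2)/2 = -(110 + E)*(15/2 + E)/2)
√(21690 + (m(130)/10559 + 3234/(-8396))) = √(21690 + ((-825/2 - 235/4*130 - ½*130²)/10559 + 3234/(-8396))) = √(21690 + ((-825/2 - 15275/2 - ½*16900)*(1/10559) + 3234*(-1/8396))) = √(21690 + ((-825/2 - 15275/2 - 8450)*(1/10559) - 1617/4198)) = √(21690 + (-16500*1/10559 - 1617/4198)) = √(21690 + (-16500/10559 - 1617/4198)) = √(21690 - 86340903/44326682) = √(961359391677/44326682) = √42613872042579825714/44326682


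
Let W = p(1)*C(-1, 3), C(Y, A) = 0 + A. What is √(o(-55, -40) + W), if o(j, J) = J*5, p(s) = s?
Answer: I*√197 ≈ 14.036*I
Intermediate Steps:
C(Y, A) = A
o(j, J) = 5*J
W = 3 (W = 1*3 = 3)
√(o(-55, -40) + W) = √(5*(-40) + 3) = √(-200 + 3) = √(-197) = I*√197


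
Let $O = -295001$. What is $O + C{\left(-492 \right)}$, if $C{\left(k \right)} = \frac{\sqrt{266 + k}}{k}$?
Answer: $-295001 - \frac{i \sqrt{226}}{492} \approx -2.95 \cdot 10^{5} - 0.030555 i$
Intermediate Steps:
$C{\left(k \right)} = \frac{\sqrt{266 + k}}{k}$
$O + C{\left(-492 \right)} = -295001 + \frac{\sqrt{266 - 492}}{-492} = -295001 - \frac{\sqrt{-226}}{492} = -295001 - \frac{i \sqrt{226}}{492}$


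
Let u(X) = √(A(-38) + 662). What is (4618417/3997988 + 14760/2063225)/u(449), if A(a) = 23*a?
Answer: -1917568743541*I*√53/174873474375560 ≈ -0.07983*I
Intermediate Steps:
u(X) = 2*I*√53 (u(X) = √(23*(-38) + 662) = √(-874 + 662) = √(-212) = 2*I*√53)
(4618417/3997988 + 14760/2063225)/u(449) = (4618417/3997988 + 14760/2063225)/((2*I*√53)) = (4618417*(1/3997988) + 14760*(1/2063225))*(-I*√53/106) = (4618417/3997988 + 2952/412645)*(-I*√53/106) = 1917568743541*(-I*√53/106)/1649749758260 = -1917568743541*I*√53/174873474375560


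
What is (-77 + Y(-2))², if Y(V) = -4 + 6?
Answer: 5625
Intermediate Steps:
Y(V) = 2
(-77 + Y(-2))² = (-77 + 2)² = (-75)² = 5625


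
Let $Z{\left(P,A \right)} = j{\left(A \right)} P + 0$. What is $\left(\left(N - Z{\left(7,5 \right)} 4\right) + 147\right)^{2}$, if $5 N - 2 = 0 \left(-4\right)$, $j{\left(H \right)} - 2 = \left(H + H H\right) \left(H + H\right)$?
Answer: $\frac{1725820849}{25} \approx 6.9033 \cdot 10^{7}$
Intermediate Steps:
$j{\left(H \right)} = 2 + 2 H \left(H + H^{2}\right)$ ($j{\left(H \right)} = 2 + \left(H + H H\right) \left(H + H\right) = 2 + \left(H + H^{2}\right) 2 H = 2 + 2 H \left(H + H^{2}\right)$)
$Z{\left(P,A \right)} = P \left(2 + 2 A^{2} + 2 A^{3}\right)$ ($Z{\left(P,A \right)} = \left(2 + 2 A^{2} + 2 A^{3}\right) P + 0 = P \left(2 + 2 A^{2} + 2 A^{3}\right) + 0 = P \left(2 + 2 A^{2} + 2 A^{3}\right)$)
$N = \frac{2}{5}$ ($N = \frac{2}{5} + \frac{0 \left(-4\right)}{5} = \frac{2}{5} + \frac{1}{5} \cdot 0 = \frac{2}{5} + 0 = \frac{2}{5} \approx 0.4$)
$\left(\left(N - Z{\left(7,5 \right)} 4\right) + 147\right)^{2} = \left(\left(\frac{2}{5} - 2 \cdot 7 \left(1 + 5^{2} + 5^{3}\right) 4\right) + 147\right)^{2} = \left(\left(\frac{2}{5} - 2 \cdot 7 \left(1 + 25 + 125\right) 4\right) + 147\right)^{2} = \left(\left(\frac{2}{5} - 2 \cdot 7 \cdot 151 \cdot 4\right) + 147\right)^{2} = \left(\left(\frac{2}{5} - 2114 \cdot 4\right) + 147\right)^{2} = \left(\left(\frac{2}{5} - 8456\right) + 147\right)^{2} = \left(- \frac{42278}{5} + 147\right)^{2} = \left(- \frac{41543}{5}\right)^{2} = \frac{1725820849}{25}$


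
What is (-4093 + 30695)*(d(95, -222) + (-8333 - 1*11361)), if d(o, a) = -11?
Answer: -524192410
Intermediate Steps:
(-4093 + 30695)*(d(95, -222) + (-8333 - 1*11361)) = (-4093 + 30695)*(-11 + (-8333 - 1*11361)) = 26602*(-11 + (-8333 - 11361)) = 26602*(-11 - 19694) = 26602*(-19705) = -524192410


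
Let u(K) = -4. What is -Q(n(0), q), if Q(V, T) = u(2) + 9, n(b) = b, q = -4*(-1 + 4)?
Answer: -5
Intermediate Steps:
q = -12 (q = -4*3 = -12)
Q(V, T) = 5 (Q(V, T) = -4 + 9 = 5)
-Q(n(0), q) = -1*5 = -5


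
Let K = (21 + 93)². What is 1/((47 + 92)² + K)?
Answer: 1/32317 ≈ 3.0943e-5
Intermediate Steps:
K = 12996 (K = 114² = 12996)
1/((47 + 92)² + K) = 1/((47 + 92)² + 12996) = 1/(139² + 12996) = 1/(19321 + 12996) = 1/32317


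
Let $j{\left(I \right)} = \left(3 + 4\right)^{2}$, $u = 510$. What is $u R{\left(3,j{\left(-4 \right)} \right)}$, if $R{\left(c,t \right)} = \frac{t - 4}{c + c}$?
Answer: $3825$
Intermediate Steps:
$j{\left(I \right)} = 49$ ($j{\left(I \right)} = 7^{2} = 49$)
$R{\left(c,t \right)} = \frac{-4 + t}{2 c}$
$u R{\left(3,j{\left(-4 \right)} \right)} = 510 \frac{-4 + 49}{2 \cdot 3} = 510 \cdot \frac{1}{2} \cdot \frac{1}{3} \cdot 45 = 510 \cdot \frac{15}{2} = 3825$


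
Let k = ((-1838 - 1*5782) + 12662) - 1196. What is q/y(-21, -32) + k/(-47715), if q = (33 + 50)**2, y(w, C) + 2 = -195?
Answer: -109822099/3133285 ≈ -35.050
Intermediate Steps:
y(w, C) = -197 (y(w, C) = -2 - 195 = -197)
k = 3846 (k = ((-1838 - 5782) + 12662) - 1196 = (-7620 + 12662) - 1196 = 5042 - 1196 = 3846)
q = 6889 (q = 83**2 = 6889)
q/y(-21, -32) + k/(-47715) = 6889/(-197) + 3846/(-47715) = 6889*(-1/197) + 3846*(-1/47715) = -6889/197 - 1282/15905 = -109822099/3133285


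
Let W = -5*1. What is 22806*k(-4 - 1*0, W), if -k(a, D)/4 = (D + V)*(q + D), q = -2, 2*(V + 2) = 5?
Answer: -2873556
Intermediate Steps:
V = ½ (V = -2 + (½)*5 = -2 + 5/2 = ½ ≈ 0.50000)
W = -5
k(a, D) = -4*(½ + D)*(-2 + D) (k(a, D) = -4*(D + ½)*(-2 + D) = -4*(½ + D)*(-2 + D))
22806*k(-4 - 1*0, W) = 22806*(4 - 4*(-5)² + 6*(-5)) = 22806*(4 - 4*25 - 30) = 22806*(4 - 100 - 30) = 22806*(-126) = -2873556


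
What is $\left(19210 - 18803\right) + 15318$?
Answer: $15725$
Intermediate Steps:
$\left(19210 - 18803\right) + 15318 = 407 + 15318 = 15725$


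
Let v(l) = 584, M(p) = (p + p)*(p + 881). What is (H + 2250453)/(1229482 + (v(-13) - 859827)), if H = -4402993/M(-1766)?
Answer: 119228925313/19615262220 ≈ 6.0784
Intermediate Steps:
M(p) = 2*p*(881 + p) (M(p) = (2*p)*(881 + p) = 2*p*(881 + p))
H = -74627/52980 (H = -4402993*(-1/(3532*(881 - 1766))) = -4402993/(2*(-1766)*(-885)) = -4402993/3125820 = -4402993*1/3125820 = -74627/52980 ≈ -1.4086)
(H + 2250453)/(1229482 + (v(-13) - 859827)) = (-74627/52980 + 2250453)/(1229482 + (584 - 859827)) = 119228925313/(52980*(1229482 - 859243)) = (119228925313/52980)/370239 = (119228925313/52980)*(1/370239) = 119228925313/19615262220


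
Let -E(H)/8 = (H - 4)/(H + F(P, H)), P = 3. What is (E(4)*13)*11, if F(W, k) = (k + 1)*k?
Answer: 0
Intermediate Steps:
F(W, k) = k*(1 + k) (F(W, k) = (1 + k)*k = k*(1 + k))
E(H) = -8*(-4 + H)/(H + H*(1 + H)) (E(H) = -8*(H - 4)/(H + H*(1 + H)) = -8*(-4 + H)/(H + H*(1 + H)))
(E(4)*13)*11 = ((8*(4 - 1*4)/(4*(2 + 4)))*13)*11 = ((8*(1/4)*(4 - 4)/6)*13)*11 = ((8*(1/4)*(1/6)*0)*13)*11 = (0*13)*11 = 0*11 = 0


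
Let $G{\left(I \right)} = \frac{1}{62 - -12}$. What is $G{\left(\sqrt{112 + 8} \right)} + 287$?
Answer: $\frac{21239}{74} \approx 287.01$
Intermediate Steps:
$G{\left(I \right)} = \frac{1}{74}$ ($G{\left(I \right)} = \frac{1}{62 + \left(-72 + 84\right)} = \frac{1}{62 + 12} = \frac{1}{74}$)
$G{\left(\sqrt{112 + 8} \right)} + 287 = \frac{1}{74} + 287 = \frac{21239}{74}$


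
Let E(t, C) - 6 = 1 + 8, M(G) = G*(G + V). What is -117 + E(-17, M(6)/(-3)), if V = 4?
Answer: -102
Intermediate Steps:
M(G) = G*(4 + G) (M(G) = G*(G + 4) = G*(4 + G))
E(t, C) = 15 (E(t, C) = 6 + (1 + 8) = 6 + 9 = 15)
-117 + E(-17, M(6)/(-3)) = -117 + 15 = -102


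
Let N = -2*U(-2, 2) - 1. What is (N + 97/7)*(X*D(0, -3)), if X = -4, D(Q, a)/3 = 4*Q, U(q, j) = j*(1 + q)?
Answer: 0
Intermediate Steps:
D(Q, a) = 12*Q (D(Q, a) = 3*(4*Q) = 12*Q)
N = 3 (N = -4*(1 - 2) - 1 = -4*(-1) - 1 = -2*(-2) - 1 = 4 - 1 = 3)
(N + 97/7)*(X*D(0, -3)) = (3 + 97/7)*(-48*0) = (3 + 97*(1/7))*(-4*0) = (3 + 97/7)*0 = (118/7)*0 = 0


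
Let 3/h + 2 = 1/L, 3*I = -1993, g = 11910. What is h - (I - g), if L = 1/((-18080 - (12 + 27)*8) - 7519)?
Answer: 977516090/77739 ≈ 12574.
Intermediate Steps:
L = -1/25911 (L = 1/((-18080 - 39*8) - 7519) = 1/((-18080 - 1*312) - 7519) = 1/((-18080 - 312) - 7519) = 1/(-18392 - 7519) = 1/(-25911) = -1/25911 ≈ -3.8594e-5)
I = -1993/3 (I = (⅓)*(-1993) = -1993/3 ≈ -664.33)
h = -3/25913 (h = 3/(-2 + 1/(-1/25911)) = 3/(-2 - 25911) = 3/(-25913) = 3*(-1/25913) = -3/25913 ≈ -0.00011577)
h - (I - g) = -3/25913 - (-1993/3 - 1*11910) = -3/25913 - (-1993/3 - 11910) = -3/25913 - 1*(-37723/3) = -3/25913 + 37723/3 = 977516090/77739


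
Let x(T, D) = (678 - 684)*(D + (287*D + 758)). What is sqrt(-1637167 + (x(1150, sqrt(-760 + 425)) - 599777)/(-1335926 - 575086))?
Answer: sqrt(-1494719620049428287 + 825557184*I*sqrt(335))/955506 ≈ 6.4674e-6 + 1279.5*I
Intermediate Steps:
x(T, D) = -4548 - 1728*D (x(T, D) = -6*(D + (758 + 287*D)) = -6*(758 + 288*D) = -4548 - 1728*D)
sqrt(-1637167 + (x(1150, sqrt(-760 + 425)) - 599777)/(-1335926 - 575086)) = sqrt(-1637167 + ((-4548 - 1728*sqrt(-760 + 425)) - 599777)/(-1335926 - 575086)) = sqrt(-1637167 + ((-4548 - 1728*I*sqrt(335)) - 599777)/(-1911012)) = sqrt(-1637167 + ((-4548 - 1728*I*sqrt(335)) - 599777)*(-1/1911012)) = sqrt(-1637167 + (-604325 - 1728*I*sqrt(335))*(-1/1911012)) = sqrt(-1637167 + (604325/1911012 + 144*I*sqrt(335)/159251)) = sqrt(-3128645178679/1911012 + 144*I*sqrt(335)/159251)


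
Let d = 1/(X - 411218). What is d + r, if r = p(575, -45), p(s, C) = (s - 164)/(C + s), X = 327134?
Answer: 17278997/22282260 ≈ 0.77546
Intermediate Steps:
p(s, C) = (-164 + s)/(C + s)
d = -1/84084 (d = 1/(327134 - 411218) = 1/(-84084) = -1/84084 ≈ -1.1893e-5)
r = 411/530 (r = (-164 + 575)/(-45 + 575) = 411/530 ≈ 0.77547)
d + r = -1/84084 + 411/530 = 17278997/22282260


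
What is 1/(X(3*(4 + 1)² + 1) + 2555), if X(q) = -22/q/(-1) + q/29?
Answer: 1102/2818817 ≈ 0.00039094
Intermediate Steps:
X(q) = 22/q + q/29 (X(q) = -22/q*(-1) + q*(1/29) = 22/q + q/29)
1/(X(3*(4 + 1)² + 1) + 2555) = 1/((22/(3*(4 + 1)² + 1) + (3*(4 + 1)² + 1)/29) + 2555) = 1/((22/(3*5² + 1) + (3*5² + 1)/29) + 2555) = 1/((22/(3*25 + 1) + (3*25 + 1)/29) + 2555) = 1/((22/(75 + 1) + (75 + 1)/29) + 2555) = 1/((22/76 + (1/29)*76) + 2555) = 1/((22*(1/76) + 76/29) + 2555) = 1/((11/38 + 76/29) + 2555) = 1/(3207/1102 + 2555) = 1/(2818817/1102) = 1102/2818817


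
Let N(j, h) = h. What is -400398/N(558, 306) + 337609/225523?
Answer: -15032608300/11501673 ≈ -1307.0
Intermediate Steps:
-400398/N(558, 306) + 337609/225523 = -400398/306 + 337609/225523 = -400398*1/306 + 337609*(1/225523) = -66733/51 + 337609/225523 = -15032608300/11501673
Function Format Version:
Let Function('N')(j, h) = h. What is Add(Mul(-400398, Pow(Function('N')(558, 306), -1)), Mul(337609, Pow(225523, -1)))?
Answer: Rational(-15032608300, 11501673) ≈ -1307.0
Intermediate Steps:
Add(Mul(-400398, Pow(Function('N')(558, 306), -1)), Mul(337609, Pow(225523, -1))) = Add(Mul(-400398, Pow(306, -1)), Mul(337609, Pow(225523, -1))) = Add(Mul(-400398, Rational(1, 306)), Mul(337609, Rational(1, 225523))) = Add(Rational(-66733, 51), Rational(337609, 225523)) = Rational(-15032608300, 11501673)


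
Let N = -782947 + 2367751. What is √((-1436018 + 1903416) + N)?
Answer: √2052202 ≈ 1432.6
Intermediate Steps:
N = 1584804
√((-1436018 + 1903416) + N) = √((-1436018 + 1903416) + 1584804) = √(467398 + 1584804) = √2052202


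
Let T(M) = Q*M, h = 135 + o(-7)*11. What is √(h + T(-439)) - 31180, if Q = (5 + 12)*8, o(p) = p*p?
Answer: -31180 + I*√59030 ≈ -31180.0 + 242.96*I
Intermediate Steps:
o(p) = p²
h = 674 (h = 135 + (-7)²*11 = 135 + 49*11 = 135 + 539 = 674)
Q = 136 (Q = 17*8 = 136)
T(M) = 136*M
√(h + T(-439)) - 31180 = √(674 + 136*(-439)) - 31180 = √(674 - 59704) - 31180 = √(-59030) - 31180 = I*√59030 - 31180 = -31180 + I*√59030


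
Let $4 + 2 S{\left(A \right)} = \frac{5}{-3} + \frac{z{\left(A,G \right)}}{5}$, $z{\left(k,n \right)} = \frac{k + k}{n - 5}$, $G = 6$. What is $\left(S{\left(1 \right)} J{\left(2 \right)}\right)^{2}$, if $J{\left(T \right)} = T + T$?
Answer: $\frac{24964}{225} \approx 110.95$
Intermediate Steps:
$z{\left(k,n \right)} = \frac{2 k}{-5 + n}$
$J{\left(T \right)} = 2 T$
$S{\left(A \right)} = - \frac{17}{6} + \frac{A}{5}$ ($S{\left(A \right)} = -2 + \frac{\frac{5}{-3} + \frac{2 A \frac{1}{-5 + 6}}{5}}{2} = -2 + \frac{5 \left(- \frac{1}{3}\right) + \frac{2 A}{1} \cdot \frac{1}{5}}{2} = -2 + \frac{- \frac{5}{3} + 2 A 1 \cdot \frac{1}{5}}{2} = -2 + \frac{- \frac{5}{3} + 2 A \frac{1}{5}}{2} = -2 + \frac{- \frac{5}{3} + \frac{2 A}{5}}{2} = -2 + \left(- \frac{5}{6} + \frac{A}{5}\right) = - \frac{17}{6} + \frac{A}{5}$)
$\left(S{\left(1 \right)} J{\left(2 \right)}\right)^{2} = \left(\left(- \frac{17}{6} + \frac{1}{5} \cdot 1\right) 2 \cdot 2\right)^{2} = \left(\left(- \frac{17}{6} + \frac{1}{5}\right) 4\right)^{2} = \left(\left(- \frac{79}{30}\right) 4\right)^{2} = \left(- \frac{158}{15}\right)^{2} = \frac{24964}{225}$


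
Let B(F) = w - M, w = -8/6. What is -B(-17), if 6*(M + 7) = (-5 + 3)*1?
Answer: -6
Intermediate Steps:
M = -22/3 (M = -7 + ((-5 + 3)*1)/6 = -7 + (-2*1)/6 = -7 + (1/6)*(-2) = -7 - 1/3 = -22/3 ≈ -7.3333)
w = -4/3 (w = -8*1/6 = -4/3 ≈ -1.3333)
B(F) = 6 (B(F) = -4/3 - 1*(-22/3) = -4/3 + 22/3 = 6)
-B(-17) = -1*6 = -6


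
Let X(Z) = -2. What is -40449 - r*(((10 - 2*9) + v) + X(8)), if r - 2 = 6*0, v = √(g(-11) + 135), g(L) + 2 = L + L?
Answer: -40429 - 2*√111 ≈ -40450.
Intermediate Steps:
g(L) = -2 + 2*L (g(L) = -2 + (L + L) = -2 + 2*L)
v = √111 (v = √((-2 + 2*(-11)) + 135) = √((-2 - 22) + 135) = √(-24 + 135) = √111 ≈ 10.536)
r = 2 (r = 2 + 6*0 = 2 + 0 = 2)
-40449 - r*(((10 - 2*9) + v) + X(8)) = -40449 - 2*(((10 - 2*9) + √111) - 2) = -40449 - 2*(((10 - 18) + √111) - 2) = -40449 - 2*((-8 + √111) - 2) = -40449 - 2*(-10 + √111) = -40449 - (-20 + 2*√111) = -40449 + (20 - 2*√111) = -40429 - 2*√111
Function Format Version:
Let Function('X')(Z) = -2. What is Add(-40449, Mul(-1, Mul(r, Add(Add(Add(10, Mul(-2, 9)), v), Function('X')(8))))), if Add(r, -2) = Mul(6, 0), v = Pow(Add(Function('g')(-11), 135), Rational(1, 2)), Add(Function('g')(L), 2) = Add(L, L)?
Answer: Add(-40429, Mul(-2, Pow(111, Rational(1, 2)))) ≈ -40450.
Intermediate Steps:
Function('g')(L) = Add(-2, Mul(2, L)) (Function('g')(L) = Add(-2, Add(L, L)) = Add(-2, Mul(2, L)))
v = Pow(111, Rational(1, 2)) (v = Pow(Add(Add(-2, Mul(2, -11)), 135), Rational(1, 2)) = Pow(Add(Add(-2, -22), 135), Rational(1, 2)) = Pow(Add(-24, 135), Rational(1, 2)) = Pow(111, Rational(1, 2)) ≈ 10.536)
r = 2 (r = Add(2, Mul(6, 0)) = Add(2, 0) = 2)
Add(-40449, Mul(-1, Mul(r, Add(Add(Add(10, Mul(-2, 9)), v), Function('X')(8))))) = Add(-40449, Mul(-1, Mul(2, Add(Add(Add(10, Mul(-2, 9)), Pow(111, Rational(1, 2))), -2)))) = Add(-40449, Mul(-1, Mul(2, Add(Add(Add(10, -18), Pow(111, Rational(1, 2))), -2)))) = Add(-40449, Mul(-1, Mul(2, Add(Add(-8, Pow(111, Rational(1, 2))), -2)))) = Add(-40449, Mul(-1, Mul(2, Add(-10, Pow(111, Rational(1, 2)))))) = Add(-40449, Mul(-1, Add(-20, Mul(2, Pow(111, Rational(1, 2)))))) = Add(-40449, Add(20, Mul(-2, Pow(111, Rational(1, 2))))) = Add(-40429, Mul(-2, Pow(111, Rational(1, 2))))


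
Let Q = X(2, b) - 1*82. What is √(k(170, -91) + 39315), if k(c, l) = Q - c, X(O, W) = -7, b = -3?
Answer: 4*√2441 ≈ 197.63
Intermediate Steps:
Q = -89 (Q = -7 - 1*82 = -7 - 82 = -89)
k(c, l) = -89 - c
√(k(170, -91) + 39315) = √((-89 - 1*170) + 39315) = √((-89 - 170) + 39315) = √(-259 + 39315) = √39056 = 4*√2441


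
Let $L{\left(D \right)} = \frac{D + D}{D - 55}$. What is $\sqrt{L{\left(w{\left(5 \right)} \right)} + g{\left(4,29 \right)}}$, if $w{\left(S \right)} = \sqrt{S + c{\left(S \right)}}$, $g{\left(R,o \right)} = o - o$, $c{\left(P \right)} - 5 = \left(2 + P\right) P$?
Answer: $\frac{i \sqrt[4]{5} \sqrt{6}}{\sqrt{55 - 3 \sqrt{5}}} \approx 0.52709 i$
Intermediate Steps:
$c{\left(P \right)} = 5 + P \left(2 + P\right)$ ($c{\left(P \right)} = 5 + \left(2 + P\right) P = 5 + P \left(2 + P\right)$)
$g{\left(R,o \right)} = 0$
$w{\left(S \right)} = \sqrt{5 + S^{2} + 3 S}$ ($w{\left(S \right)} = \sqrt{S + \left(5 + S^{2} + 2 S\right)} = \sqrt{5 + S^{2} + 3 S}$)
$L{\left(D \right)} = \frac{2 D}{-55 + D}$
$\sqrt{L{\left(w{\left(5 \right)} \right)} + g{\left(4,29 \right)}} = \sqrt{\frac{2 \sqrt{5 + 5^{2} + 3 \cdot 5}}{-55 + \sqrt{5 + 5^{2} + 3 \cdot 5}} + 0} = \sqrt{\frac{2 \sqrt{5 + 25 + 15}}{-55 + \sqrt{5 + 25 + 15}} + 0} = \sqrt{\frac{2 \sqrt{45}}{-55 + \sqrt{45}} + 0} = \sqrt{\frac{2 \cdot 3 \sqrt{5}}{-55 + 3 \sqrt{5}} + 0} = \sqrt{\frac{6 \sqrt{5}}{-55 + 3 \sqrt{5}} + 0} = \sqrt{\frac{6 \sqrt{5}}{-55 + 3 \sqrt{5}}} = \sqrt[4]{5} \sqrt{6} \frac{i}{\sqrt{55 - 3 \sqrt{5}}}$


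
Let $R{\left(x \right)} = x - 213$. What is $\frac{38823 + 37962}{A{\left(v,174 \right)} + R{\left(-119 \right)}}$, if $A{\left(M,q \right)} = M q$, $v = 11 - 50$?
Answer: $- \frac{76785}{7118} \approx -10.787$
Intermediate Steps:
$v = -39$ ($v = 11 - 50 = -39$)
$R{\left(x \right)} = -213 + x$
$\frac{38823 + 37962}{A{\left(v,174 \right)} + R{\left(-119 \right)}} = \frac{38823 + 37962}{\left(-39\right) 174 - 332} = \frac{76785}{-6786 - 332} = \frac{76785}{-7118} = 76785 \left(- \frac{1}{7118}\right) = - \frac{76785}{7118}$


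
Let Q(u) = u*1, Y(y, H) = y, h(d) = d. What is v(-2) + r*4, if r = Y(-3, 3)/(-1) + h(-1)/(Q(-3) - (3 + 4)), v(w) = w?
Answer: 52/5 ≈ 10.400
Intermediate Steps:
Q(u) = u
r = 31/10 (r = -3/(-1) - 1/(-3 - (3 + 4)) = -3*(-1) - 1/(-3 - 1*7) = 3 - 1/(-3 - 7) = 3 - 1/(-10) = 3 - 1*(-⅒) = 3 + ⅒ = 31/10 ≈ 3.1000)
v(-2) + r*4 = -2 + (31/10)*4 = -2 + 62/5 = 52/5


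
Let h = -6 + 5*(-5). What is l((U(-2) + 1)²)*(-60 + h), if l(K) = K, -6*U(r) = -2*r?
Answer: -91/9 ≈ -10.111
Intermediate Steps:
U(r) = r/3 (U(r) = -(-1)*r/3 = r/3)
h = -31 (h = -6 - 25 = -31)
l((U(-2) + 1)²)*(-60 + h) = ((⅓)*(-2) + 1)²*(-60 - 31) = (-⅔ + 1)²*(-91) = (⅓)²*(-91) = (⅑)*(-91) = -91/9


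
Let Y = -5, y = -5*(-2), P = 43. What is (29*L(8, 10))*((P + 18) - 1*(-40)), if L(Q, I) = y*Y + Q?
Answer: -123018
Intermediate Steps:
y = 10
L(Q, I) = -50 + Q (L(Q, I) = 10*(-5) + Q = -50 + Q)
(29*L(8, 10))*((P + 18) - 1*(-40)) = (29*(-50 + 8))*((43 + 18) - 1*(-40)) = (29*(-42))*(61 + 40) = -1218*101 = -123018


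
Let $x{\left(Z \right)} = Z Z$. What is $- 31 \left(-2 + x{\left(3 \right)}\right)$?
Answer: $-217$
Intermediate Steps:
$x{\left(Z \right)} = Z^{2}$
$- 31 \left(-2 + x{\left(3 \right)}\right) = - 31 \left(-2 + 3^{2}\right) = - 31 \left(-2 + 9\right) = \left(-31\right) 7 = -217$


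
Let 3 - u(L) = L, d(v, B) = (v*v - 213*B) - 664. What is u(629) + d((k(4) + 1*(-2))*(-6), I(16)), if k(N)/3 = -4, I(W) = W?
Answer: 2358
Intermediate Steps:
k(N) = -12 (k(N) = 3*(-4) = -12)
d(v, B) = -664 + v**2 - 213*B (d(v, B) = (v**2 - 213*B) - 664 = -664 + v**2 - 213*B)
u(L) = 3 - L
u(629) + d((k(4) + 1*(-2))*(-6), I(16)) = (3 - 1*629) + (-664 + ((-12 + 1*(-2))*(-6))**2 - 213*16) = (3 - 629) + (-664 + ((-12 - 2)*(-6))**2 - 3408) = -626 + (-664 + (-14*(-6))**2 - 3408) = -626 + (-664 + 84**2 - 3408) = -626 + (-664 + 7056 - 3408) = -626 + 2984 = 2358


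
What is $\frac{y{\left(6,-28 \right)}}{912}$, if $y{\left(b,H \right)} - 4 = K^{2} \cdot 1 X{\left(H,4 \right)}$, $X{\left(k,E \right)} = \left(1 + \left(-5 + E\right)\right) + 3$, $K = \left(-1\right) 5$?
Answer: $\frac{79}{912} \approx 0.086623$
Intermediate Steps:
$K = -5$
$X{\left(k,E \right)} = -1 + E$ ($X{\left(k,E \right)} = \left(-4 + E\right) + 3 = -1 + E$)
$y{\left(b,H \right)} = 79$ ($y{\left(b,H \right)} = 4 + \left(-5\right)^{2} \cdot 1 \left(-1 + 4\right) = 4 + 25 \cdot 1 \cdot 3 = 4 + 25 \cdot 3 = 4 + 75 = 79$)
$\frac{y{\left(6,-28 \right)}}{912} = \frac{79}{912}$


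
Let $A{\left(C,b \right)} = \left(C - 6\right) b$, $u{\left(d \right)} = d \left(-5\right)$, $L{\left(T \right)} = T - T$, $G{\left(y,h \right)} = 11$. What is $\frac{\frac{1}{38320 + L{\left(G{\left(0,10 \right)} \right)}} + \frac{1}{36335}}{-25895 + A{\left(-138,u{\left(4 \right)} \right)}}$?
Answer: $- \frac{14931}{6409020191600} \approx -2.3297 \cdot 10^{-9}$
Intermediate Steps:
$L{\left(T \right)} = 0$
$u{\left(d \right)} = - 5 d$
$A{\left(C,b \right)} = b \left(-6 + C\right)$ ($A{\left(C,b \right)} = \left(-6 + C\right) b = b \left(-6 + C\right)$)
$\frac{\frac{1}{38320 + L{\left(G{\left(0,10 \right)} \right)}} + \frac{1}{36335}}{-25895 + A{\left(-138,u{\left(4 \right)} \right)}} = \frac{\frac{1}{38320 + 0} + \frac{1}{36335}}{-25895 + \left(-5\right) 4 \left(-6 - 138\right)} = \frac{\frac{1}{38320} + \frac{1}{36335}}{-25895 - -2880} = \frac{\frac{1}{38320} + \frac{1}{36335}}{-25895 + 2880} = \frac{14931}{278471440 \left(-23015\right)} = \frac{14931}{278471440} \left(- \frac{1}{23015}\right) = - \frac{14931}{6409020191600}$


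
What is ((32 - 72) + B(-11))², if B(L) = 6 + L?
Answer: 2025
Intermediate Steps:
((32 - 72) + B(-11))² = ((32 - 72) + (6 - 11))² = (-40 - 5)² = (-45)² = 2025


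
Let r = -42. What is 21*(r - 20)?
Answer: -1302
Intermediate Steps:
21*(r - 20) = 21*(-42 - 20) = 21*(-62) = -1302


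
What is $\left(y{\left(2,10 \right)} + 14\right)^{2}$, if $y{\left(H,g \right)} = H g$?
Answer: $1156$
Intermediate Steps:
$\left(y{\left(2,10 \right)} + 14\right)^{2} = \left(2 \cdot 10 + 14\right)^{2} = \left(20 + 14\right)^{2} = 34^{2} = 1156$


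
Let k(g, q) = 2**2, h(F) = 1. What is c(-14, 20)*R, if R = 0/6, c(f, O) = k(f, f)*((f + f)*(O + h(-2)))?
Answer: 0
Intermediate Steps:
k(g, q) = 4
c(f, O) = 8*f*(1 + O) (c(f, O) = 4*((f + f)*(O + 1)) = 4*((2*f)*(1 + O)) = 4*(2*f*(1 + O)) = 8*f*(1 + O))
R = 0 (R = 0*(1/6) = 0)
c(-14, 20)*R = (8*(-14)*(1 + 20))*0 = (8*(-14)*21)*0 = -2352*0 = 0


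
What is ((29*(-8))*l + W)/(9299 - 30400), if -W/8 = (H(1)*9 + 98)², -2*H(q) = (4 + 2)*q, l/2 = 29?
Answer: 53784/21101 ≈ 2.5489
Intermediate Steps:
l = 58 (l = 2*29 = 58)
H(q) = -3*q (H(q) = -(4 + 2)*q/2 = -3*q)
W = -40328 (W = -8*(-3*1*9 + 98)² = -8*(-3*9 + 98)² = -8*(-27 + 98)² = -8*71² = -8*5041 = -40328)
((29*(-8))*l + W)/(9299 - 30400) = ((29*(-8))*58 - 40328)/(9299 - 30400) = (-232*58 - 40328)/(-21101) = (-13456 - 40328)*(-1/21101) = -53784*(-1/21101) = 53784/21101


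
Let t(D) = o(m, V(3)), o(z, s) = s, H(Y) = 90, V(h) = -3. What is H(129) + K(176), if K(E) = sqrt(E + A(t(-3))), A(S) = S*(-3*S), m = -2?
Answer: 90 + sqrt(149) ≈ 102.21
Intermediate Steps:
t(D) = -3
A(S) = -3*S**2
K(E) = sqrt(-27 + E) (K(E) = sqrt(E - 3*(-3)**2) = sqrt(E - 3*9) = sqrt(E - 27) = sqrt(-27 + E))
H(129) + K(176) = 90 + sqrt(-27 + 176) = 90 + sqrt(149)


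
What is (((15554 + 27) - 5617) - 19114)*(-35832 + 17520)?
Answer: 167554800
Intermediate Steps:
(((15554 + 27) - 5617) - 19114)*(-35832 + 17520) = ((15581 - 5617) - 19114)*(-18312) = (9964 - 19114)*(-18312) = -9150*(-18312) = 167554800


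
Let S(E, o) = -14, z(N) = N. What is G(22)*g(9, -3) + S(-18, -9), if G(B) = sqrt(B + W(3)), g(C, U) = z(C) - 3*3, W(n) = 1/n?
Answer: -14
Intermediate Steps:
g(C, U) = -9 + C (g(C, U) = C - 3*3 = C - 9 = -9 + C)
G(B) = sqrt(1/3 + B) (G(B) = sqrt(B + 1/3) = sqrt(1/3 + B))
G(22)*g(9, -3) + S(-18, -9) = (sqrt(3 + 9*22)/3)*(-9 + 9) - 14 = (sqrt(3 + 198)/3)*0 - 14 = (sqrt(201)/3)*0 - 14 = 0 - 14 = -14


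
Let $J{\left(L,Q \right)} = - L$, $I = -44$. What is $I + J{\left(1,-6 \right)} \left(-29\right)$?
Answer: $-15$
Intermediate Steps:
$I + J{\left(1,-6 \right)} \left(-29\right) = -44 + \left(-1\right) 1 \left(-29\right) = -44 - -29 = -44 + 29 = -15$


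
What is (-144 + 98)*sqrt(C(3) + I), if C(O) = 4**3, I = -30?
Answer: -46*sqrt(34) ≈ -268.22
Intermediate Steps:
C(O) = 64
(-144 + 98)*sqrt(C(3) + I) = (-144 + 98)*sqrt(64 - 30) = -46*sqrt(34)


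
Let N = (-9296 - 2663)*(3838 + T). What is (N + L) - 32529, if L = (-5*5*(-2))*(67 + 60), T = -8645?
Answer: 57460734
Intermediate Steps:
L = 6350 (L = -25*(-2)*127 = 50*127 = 6350)
N = 57486913 (N = (-9296 - 2663)*(3838 - 8645) = -11959*(-4807) = 57486913)
(N + L) - 32529 = (57486913 + 6350) - 32529 = 57493263 - 32529 = 57460734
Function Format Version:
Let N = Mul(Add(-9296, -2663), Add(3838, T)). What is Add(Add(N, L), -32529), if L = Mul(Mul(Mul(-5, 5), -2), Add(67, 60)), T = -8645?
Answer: 57460734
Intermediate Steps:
L = 6350 (L = Mul(Mul(-25, -2), 127) = Mul(50, 127) = 6350)
N = 57486913 (N = Mul(Add(-9296, -2663), Add(3838, -8645)) = Mul(-11959, -4807) = 57486913)
Add(Add(N, L), -32529) = Add(Add(57486913, 6350), -32529) = Add(57493263, -32529) = 57460734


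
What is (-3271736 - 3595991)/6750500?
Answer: -6867727/6750500 ≈ -1.0174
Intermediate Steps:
(-3271736 - 3595991)/6750500 = -6867727*1/6750500 = -6867727/6750500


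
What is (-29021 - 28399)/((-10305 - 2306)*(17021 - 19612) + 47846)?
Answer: -6380/3635883 ≈ -0.0017547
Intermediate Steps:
(-29021 - 28399)/((-10305 - 2306)*(17021 - 19612) + 47846) = -57420/(-12611*(-2591) + 47846) = -57420/(32675101 + 47846) = -57420/32722947 = -57420*1/32722947 = -6380/3635883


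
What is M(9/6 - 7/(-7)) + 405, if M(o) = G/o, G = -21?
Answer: 1983/5 ≈ 396.60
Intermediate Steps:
M(o) = -21/o
M(9/6 - 7/(-7)) + 405 = -21/(9/6 - 7/(-7)) + 405 = -21/(9*(⅙) - 7*(-⅐)) + 405 = -21/(3/2 + 1) + 405 = -21/5/2 + 405 = -21*⅖ + 405 = -42/5 + 405 = 1983/5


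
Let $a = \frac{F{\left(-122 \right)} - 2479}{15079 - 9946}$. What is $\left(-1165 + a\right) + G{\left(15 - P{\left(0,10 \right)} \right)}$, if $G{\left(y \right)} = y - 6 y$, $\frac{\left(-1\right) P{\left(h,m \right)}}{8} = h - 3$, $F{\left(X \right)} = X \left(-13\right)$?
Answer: $- \frac{5749853}{5133} \approx -1120.2$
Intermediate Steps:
$F{\left(X \right)} = - 13 X$
$P{\left(h,m \right)} = 24 - 8 h$ ($P{\left(h,m \right)} = - 8 \left(h - 3\right) = - 8 \left(-3 + h\right) = 24 - 8 h$)
$G{\left(y \right)} = - 5 y$
$a = - \frac{893}{5133}$ ($a = \frac{\left(-13\right) \left(-122\right) - 2479}{15079 - 9946} = \frac{1586 - 2479}{5133} = \left(-893\right) \frac{1}{5133} = - \frac{893}{5133} \approx -0.17397$)
$\left(-1165 + a\right) + G{\left(15 - P{\left(0,10 \right)} \right)} = \left(-1165 - \frac{893}{5133}\right) - 5 \left(15 - \left(24 - 0\right)\right) = - \frac{5980838}{5133} - 5 \left(15 - \left(24 + 0\right)\right) = - \frac{5980838}{5133} - 5 \left(15 - 24\right) = - \frac{5980838}{5133} - -45 = - \frac{5980838}{5133} + 45 = - \frac{5749853}{5133}$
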